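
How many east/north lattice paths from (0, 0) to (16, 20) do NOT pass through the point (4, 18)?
Number of paths = 7307206445

Total paths from (0, 0) to (16, 20): C(36, 16) = 7307872110. Paths through (4, 18): (paths (0, 0) → (4, 18)) × (paths (4, 18) → (16, 20)) = C(22, 4) · C(14, 12) = 7315 · 91 = 665665. Avoidance count = 7307872110 − 665665 = 7307206445.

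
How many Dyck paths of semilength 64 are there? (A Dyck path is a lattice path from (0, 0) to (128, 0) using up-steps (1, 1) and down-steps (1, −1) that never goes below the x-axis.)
C_64 = 368479169875816659479009042713546950

These Dyck paths are counted by the Catalan number C_n = (1/(n + 1)) · C(2n, n). For n = 64: C_64 = (1/65) · C(128, 64) = 23951146041928082866135587776380551750/65 = 368479169875816659479009042713546950.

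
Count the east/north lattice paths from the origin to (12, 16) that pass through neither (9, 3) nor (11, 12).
Number of paths = 23598665

Inclusion–exclusion. Total paths: C(28, 12) = 30421755. Through P₁: C(12, 9)·C(16, 3) = 123200. Through P₂: C(23, 11)·C(5, 1) = 6760390. Since P₁ is strictly southwest of P₂, a monotone path through both must visit P₁ then P₂; paths through both = C(12, 9)·C(11, 2)·C(5, 1) = 60500. Avoid both = 30421755 − 123200 − 6760390 + 60500 = 23598665.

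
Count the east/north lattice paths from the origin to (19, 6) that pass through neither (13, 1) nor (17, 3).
Number of paths = 161332

Inclusion–exclusion. Total paths: C(25, 19) = 177100. Through P₁: C(14, 13)·C(11, 6) = 6468. Through P₂: C(20, 17)·C(5, 2) = 11400. Since P₁ is strictly southwest of P₂, a monotone path through both must visit P₁ then P₂; paths through both = C(14, 13)·C(6, 4)·C(5, 2) = 2100. Avoid both = 177100 − 6468 − 11400 + 2100 = 161332.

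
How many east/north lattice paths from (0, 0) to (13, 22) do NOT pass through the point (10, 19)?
Number of paths = 1075737600

Total paths from (0, 0) to (13, 22): C(35, 13) = 1476337800. Paths through (10, 19): (paths (0, 0) → (10, 19)) × (paths (10, 19) → (13, 22)) = C(29, 10) · C(6, 3) = 20030010 · 20 = 400600200. Avoidance count = 1476337800 − 400600200 = 1075737600.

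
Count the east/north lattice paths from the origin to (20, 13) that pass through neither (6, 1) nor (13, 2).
Number of paths = 504003164

Inclusion–exclusion. Total paths: C(33, 20) = 573166440. Through P₁: C(7, 6)·C(26, 14) = 67603900. Through P₂: C(15, 13)·C(18, 7) = 3341520. Since P₁ is strictly southwest of P₂, a monotone path through both must visit P₁ then P₂; paths through both = C(7, 6)·C(8, 7)·C(18, 7) = 1782144. Avoid both = 573166440 − 67603900 − 3341520 + 1782144 = 504003164.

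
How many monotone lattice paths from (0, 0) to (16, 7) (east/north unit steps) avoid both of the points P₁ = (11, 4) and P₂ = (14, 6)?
Number of paths = 93387

Inclusion–exclusion. Total paths: C(23, 16) = 245157. Through P₁: C(15, 11)·C(8, 5) = 76440. Through P₂: C(20, 14)·C(3, 2) = 116280. Since P₁ is strictly southwest of P₂, a monotone path through both must visit P₁ then P₂; paths through both = C(15, 11)·C(5, 3)·C(3, 2) = 40950. Avoid both = 245157 − 76440 − 116280 + 40950 = 93387.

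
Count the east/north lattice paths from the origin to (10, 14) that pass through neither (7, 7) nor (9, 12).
Number of paths = 883842

Inclusion–exclusion. Total paths: C(24, 10) = 1961256. Through P₁: C(14, 7)·C(10, 3) = 411840. Through P₂: C(21, 9)·C(3, 1) = 881790. Since P₁ is strictly southwest of P₂, a monotone path through both must visit P₁ then P₂; paths through both = C(14, 7)·C(7, 2)·C(3, 1) = 216216. Avoid both = 1961256 − 411840 − 881790 + 216216 = 883842.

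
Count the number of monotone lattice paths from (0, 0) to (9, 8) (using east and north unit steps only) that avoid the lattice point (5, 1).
Number of paths = 22330

Total paths from (0, 0) to (9, 8): C(17, 9) = 24310. Paths through (5, 1): (paths (0, 0) → (5, 1)) × (paths (5, 1) → (9, 8)) = C(6, 5) · C(11, 4) = 6 · 330 = 1980. Avoidance count = 24310 − 1980 = 22330.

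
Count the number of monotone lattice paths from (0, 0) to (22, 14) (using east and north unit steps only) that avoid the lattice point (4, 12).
Number of paths = 3795951400

Total paths from (0, 0) to (22, 14): C(36, 22) = 3796297200. Paths through (4, 12): (paths (0, 0) → (4, 12)) × (paths (4, 12) → (22, 14)) = C(16, 4) · C(20, 18) = 1820 · 190 = 345800. Avoidance count = 3796297200 − 345800 = 3795951400.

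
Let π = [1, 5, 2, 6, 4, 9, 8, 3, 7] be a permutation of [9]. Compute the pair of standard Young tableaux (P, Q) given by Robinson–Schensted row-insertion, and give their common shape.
P = [1, 2, 3, 7] / [4, 6, 8] / [5, 9];  Q = [1, 2, 4, 6] / [3, 5, 7] / [8, 9];  common shape = (4, 3, 2)

Row-insert the values π_1, π_2, … into P one at a time, bumping the leftmost entry strictly greater than the inserted value down to the next row. The recording tableau Q records, in position (i, j), the step at which that cell was added to P.
  Insert 1 (step 1): P = [1];  Q = [1]
  Insert 5 (step 2): P = [1, 5];  Q = [1, 2]
  Insert 2 (step 3): P = [1, 2] / [5];  Q = [1, 2] / [3]
  Insert 6 (step 4): P = [1, 2, 6] / [5];  Q = [1, 2, 4] / [3]
  Insert 4 (step 5): P = [1, 2, 4] / [5, 6];  Q = [1, 2, 4] / [3, 5]
  Insert 9 (step 6): P = [1, 2, 4, 9] / [5, 6];  Q = [1, 2, 4, 6] / [3, 5]
  Insert 8 (step 7): P = [1, 2, 4, 8] / [5, 6, 9];  Q = [1, 2, 4, 6] / [3, 5, 7]
  Insert 3 (step 8): P = [1, 2, 3, 8] / [4, 6, 9] / [5];  Q = [1, 2, 4, 6] / [3, 5, 7] / [8]
  Insert 7 (step 9): P = [1, 2, 3, 7] / [4, 6, 8] / [5, 9];  Q = [1, 2, 4, 6] / [3, 5, 7] / [8, 9]
Final shape: (4, 3, 2).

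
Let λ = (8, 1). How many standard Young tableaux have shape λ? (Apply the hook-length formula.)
# SYT of shape (8, 1) = 8

Hook-length formula: f^λ = n! / Π hook(c), product over all cells c of the Young diagram. For λ = (8, 1), n = 9 boxes. Hook lengths by row (left-to-right, top-to-bottom): [9, 7, 6, 5, 4, 3, 2, 1]; [1]. Product of hooks = 45360. So f^λ = 9! / 45360 = 362880 / 45360 = 8.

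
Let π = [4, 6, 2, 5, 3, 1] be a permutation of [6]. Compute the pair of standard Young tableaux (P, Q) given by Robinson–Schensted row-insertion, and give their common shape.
P = [1, 3] / [2, 5] / [4] / [6];  Q = [1, 2] / [3, 4] / [5] / [6];  common shape = (2, 2, 1, 1)

Row-insert the values π_1, π_2, … into P one at a time, bumping the leftmost entry strictly greater than the inserted value down to the next row. The recording tableau Q records, in position (i, j), the step at which that cell was added to P.
  Insert 4 (step 1): P = [4];  Q = [1]
  Insert 6 (step 2): P = [4, 6];  Q = [1, 2]
  Insert 2 (step 3): P = [2, 6] / [4];  Q = [1, 2] / [3]
  Insert 5 (step 4): P = [2, 5] / [4, 6];  Q = [1, 2] / [3, 4]
  Insert 3 (step 5): P = [2, 3] / [4, 5] / [6];  Q = [1, 2] / [3, 4] / [5]
  Insert 1 (step 6): P = [1, 3] / [2, 5] / [4] / [6];  Q = [1, 2] / [3, 4] / [5] / [6]
Final shape: (2, 2, 1, 1).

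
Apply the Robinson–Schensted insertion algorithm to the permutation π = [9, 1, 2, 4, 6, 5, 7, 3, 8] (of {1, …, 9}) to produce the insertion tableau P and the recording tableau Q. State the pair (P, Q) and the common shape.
P = [1, 2, 3, 5, 7, 8] / [4] / [6] / [9];  Q = [1, 3, 4, 5, 7, 9] / [2] / [6] / [8];  common shape = (6, 1, 1, 1)

Row-insert the values π_1, π_2, … into P one at a time, bumping the leftmost entry strictly greater than the inserted value down to the next row. The recording tableau Q records, in position (i, j), the step at which that cell was added to P.
  Insert 9 (step 1): P = [9];  Q = [1]
  Insert 1 (step 2): P = [1] / [9];  Q = [1] / [2]
  Insert 2 (step 3): P = [1, 2] / [9];  Q = [1, 3] / [2]
  Insert 4 (step 4): P = [1, 2, 4] / [9];  Q = [1, 3, 4] / [2]
  Insert 6 (step 5): P = [1, 2, 4, 6] / [9];  Q = [1, 3, 4, 5] / [2]
  Insert 5 (step 6): P = [1, 2, 4, 5] / [6] / [9];  Q = [1, 3, 4, 5] / [2] / [6]
  Insert 7 (step 7): P = [1, 2, 4, 5, 7] / [6] / [9];  Q = [1, 3, 4, 5, 7] / [2] / [6]
  Insert 3 (step 8): P = [1, 2, 3, 5, 7] / [4] / [6] / [9];  Q = [1, 3, 4, 5, 7] / [2] / [6] / [8]
  Insert 8 (step 9): P = [1, 2, 3, 5, 7, 8] / [4] / [6] / [9];  Q = [1, 3, 4, 5, 7, 9] / [2] / [6] / [8]
Final shape: (6, 1, 1, 1).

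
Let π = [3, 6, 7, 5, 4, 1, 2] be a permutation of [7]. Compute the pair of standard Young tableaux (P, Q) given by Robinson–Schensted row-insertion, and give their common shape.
P = [1, 2, 7] / [3, 4] / [5] / [6];  Q = [1, 2, 3] / [4, 7] / [5] / [6];  common shape = (3, 2, 1, 1)

Row-insert the values π_1, π_2, … into P one at a time, bumping the leftmost entry strictly greater than the inserted value down to the next row. The recording tableau Q records, in position (i, j), the step at which that cell was added to P.
  Insert 3 (step 1): P = [3];  Q = [1]
  Insert 6 (step 2): P = [3, 6];  Q = [1, 2]
  Insert 7 (step 3): P = [3, 6, 7];  Q = [1, 2, 3]
  Insert 5 (step 4): P = [3, 5, 7] / [6];  Q = [1, 2, 3] / [4]
  Insert 4 (step 5): P = [3, 4, 7] / [5] / [6];  Q = [1, 2, 3] / [4] / [5]
  Insert 1 (step 6): P = [1, 4, 7] / [3] / [5] / [6];  Q = [1, 2, 3] / [4] / [5] / [6]
  Insert 2 (step 7): P = [1, 2, 7] / [3, 4] / [5] / [6];  Q = [1, 2, 3] / [4, 7] / [5] / [6]
Final shape: (3, 2, 1, 1).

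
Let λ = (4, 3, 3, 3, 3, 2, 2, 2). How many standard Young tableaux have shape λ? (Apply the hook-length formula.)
# SYT of shape (4, 3, 3, 3, 3, 2, 2, 2) = 96996900

Hook-length formula: f^λ = n! / Π hook(c), product over all cells c of the Young diagram. For λ = (4, 3, 3, 3, 3, 2, 2, 2), n = 22 boxes. Hook lengths by row (left-to-right, top-to-bottom): [11, 10, 6, 1]; [9, 8, 4]; [8, 7, 3]; [7, 6, 2]; [6, 5, 1]; [4, 3]; [3, 2]; [2, 1]. Product of hooks = 11588006707200. So f^λ = 22! / 11588006707200 = 1124000727777607680000 / 11588006707200 = 96996900.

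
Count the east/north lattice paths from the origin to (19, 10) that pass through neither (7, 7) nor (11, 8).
Number of paths = 15839460

Inclusion–exclusion. Total paths: C(29, 19) = 20030010. Through P₁: C(14, 7)·C(15, 12) = 1561560. Through P₂: C(19, 11)·C(10, 8) = 3401190. Since P₁ is strictly southwest of P₂, a monotone path through both must visit P₁ then P₂; paths through both = C(14, 7)·C(5, 4)·C(10, 8) = 772200. Avoid both = 20030010 − 1561560 − 3401190 + 772200 = 15839460.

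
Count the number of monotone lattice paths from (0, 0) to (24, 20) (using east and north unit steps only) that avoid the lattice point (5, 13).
Number of paths = 1755403319670

Total paths from (0, 0) to (24, 20): C(44, 24) = 1761039350070. Paths through (5, 13): (paths (0, 0) → (5, 13)) × (paths (5, 13) → (24, 20)) = C(18, 5) · C(26, 19) = 8568 · 657800 = 5636030400. Avoidance count = 1761039350070 − 5636030400 = 1755403319670.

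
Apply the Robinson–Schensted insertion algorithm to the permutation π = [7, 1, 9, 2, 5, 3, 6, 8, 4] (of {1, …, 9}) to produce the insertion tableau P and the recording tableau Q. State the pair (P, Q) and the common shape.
P = [1, 2, 3, 4, 8] / [5, 6] / [7, 9];  Q = [1, 3, 5, 7, 8] / [2, 4] / [6, 9];  common shape = (5, 2, 2)

Row-insert the values π_1, π_2, … into P one at a time, bumping the leftmost entry strictly greater than the inserted value down to the next row. The recording tableau Q records, in position (i, j), the step at which that cell was added to P.
  Insert 7 (step 1): P = [7];  Q = [1]
  Insert 1 (step 2): P = [1] / [7];  Q = [1] / [2]
  Insert 9 (step 3): P = [1, 9] / [7];  Q = [1, 3] / [2]
  Insert 2 (step 4): P = [1, 2] / [7, 9];  Q = [1, 3] / [2, 4]
  Insert 5 (step 5): P = [1, 2, 5] / [7, 9];  Q = [1, 3, 5] / [2, 4]
  Insert 3 (step 6): P = [1, 2, 3] / [5, 9] / [7];  Q = [1, 3, 5] / [2, 4] / [6]
  Insert 6 (step 7): P = [1, 2, 3, 6] / [5, 9] / [7];  Q = [1, 3, 5, 7] / [2, 4] / [6]
  Insert 8 (step 8): P = [1, 2, 3, 6, 8] / [5, 9] / [7];  Q = [1, 3, 5, 7, 8] / [2, 4] / [6]
  Insert 4 (step 9): P = [1, 2, 3, 4, 8] / [5, 6] / [7, 9];  Q = [1, 3, 5, 7, 8] / [2, 4] / [6, 9]
Final shape: (5, 2, 2).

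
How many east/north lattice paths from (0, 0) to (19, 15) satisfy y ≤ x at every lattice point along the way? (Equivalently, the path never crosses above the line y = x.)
Number of paths = 463991880

By the reflection principle (André's argument), the number of monotone paths to (19, 15) with n ≤ m that never go above y = x is C(34, 19) − C(34, 20) = 1855967520 − 1391975640 = 463991880.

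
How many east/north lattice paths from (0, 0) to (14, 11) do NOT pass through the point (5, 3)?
Number of paths = 3096040

Total paths from (0, 0) to (14, 11): C(25, 14) = 4457400. Paths through (5, 3): (paths (0, 0) → (5, 3)) × (paths (5, 3) → (14, 11)) = C(8, 5) · C(17, 9) = 56 · 24310 = 1361360. Avoidance count = 4457400 − 1361360 = 3096040.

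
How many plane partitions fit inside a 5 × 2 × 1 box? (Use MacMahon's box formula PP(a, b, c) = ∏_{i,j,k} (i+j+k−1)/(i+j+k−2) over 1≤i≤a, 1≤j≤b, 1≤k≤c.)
PP(5, 2, 1) = 21

Evaluate the triple product over i = 1..5, j = 1..2, k = 1..1. The factors are (2/1) · (3/2) · (3/2) · (4/3) · (4/3) · (5/4) · (5/4) · (6/5) · … (10 factors total). The numerators and denominators telescope so the product is an integer; carrying out the multiplication exactly gives PP(5, 2, 1) = 21.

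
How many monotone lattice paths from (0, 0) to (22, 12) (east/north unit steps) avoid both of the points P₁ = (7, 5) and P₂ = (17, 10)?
Number of paths = 286067103

Inclusion–exclusion. Total paths: C(34, 22) = 548354040. Through P₁: C(12, 7)·C(22, 15) = 135070848. Through P₂: C(27, 17)·C(7, 5) = 177161985. Since P₁ is strictly southwest of P₂, a monotone path through both must visit P₁ then P₂; paths through both = C(12, 7)·C(15, 10)·C(7, 5) = 49945896. Avoid both = 548354040 − 135070848 − 177161985 + 49945896 = 286067103.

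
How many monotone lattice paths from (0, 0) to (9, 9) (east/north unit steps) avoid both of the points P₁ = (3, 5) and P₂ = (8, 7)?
Number of paths = 21083

Inclusion–exclusion. Total paths: C(18, 9) = 48620. Through P₁: C(8, 3)·C(10, 6) = 11760. Through P₂: C(15, 8)·C(3, 1) = 19305. Since P₁ is strictly southwest of P₂, a monotone path through both must visit P₁ then P₂; paths through both = C(8, 3)·C(7, 5)·C(3, 1) = 3528. Avoid both = 48620 − 11760 − 19305 + 3528 = 21083.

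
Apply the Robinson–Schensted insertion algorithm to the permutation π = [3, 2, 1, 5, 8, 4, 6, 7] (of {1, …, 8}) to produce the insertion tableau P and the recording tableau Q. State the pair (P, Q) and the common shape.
P = [1, 4, 6, 7] / [2, 5, 8] / [3];  Q = [1, 4, 5, 8] / [2, 6, 7] / [3];  common shape = (4, 3, 1)

Row-insert the values π_1, π_2, … into P one at a time, bumping the leftmost entry strictly greater than the inserted value down to the next row. The recording tableau Q records, in position (i, j), the step at which that cell was added to P.
  Insert 3 (step 1): P = [3];  Q = [1]
  Insert 2 (step 2): P = [2] / [3];  Q = [1] / [2]
  Insert 1 (step 3): P = [1] / [2] / [3];  Q = [1] / [2] / [3]
  Insert 5 (step 4): P = [1, 5] / [2] / [3];  Q = [1, 4] / [2] / [3]
  Insert 8 (step 5): P = [1, 5, 8] / [2] / [3];  Q = [1, 4, 5] / [2] / [3]
  Insert 4 (step 6): P = [1, 4, 8] / [2, 5] / [3];  Q = [1, 4, 5] / [2, 6] / [3]
  Insert 6 (step 7): P = [1, 4, 6] / [2, 5, 8] / [3];  Q = [1, 4, 5] / [2, 6, 7] / [3]
  Insert 7 (step 8): P = [1, 4, 6, 7] / [2, 5, 8] / [3];  Q = [1, 4, 5, 8] / [2, 6, 7] / [3]
Final shape: (4, 3, 1).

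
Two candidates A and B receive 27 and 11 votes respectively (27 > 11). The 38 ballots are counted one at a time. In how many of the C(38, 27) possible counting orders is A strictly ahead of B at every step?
Strict-lead orderings = 506662016

Total orderings of the 38 votes with 27 for A: C(38, 27) = 1203322288. By the Bertrand ballot formula (Cycle Lemma / reflection principle), the number of orderings in which A is strictly ahead of B throughout is (p − q)/(p + q) · C(p + q, p) = (27 − 11)/(27 + 11) · 1203322288 = 506662016.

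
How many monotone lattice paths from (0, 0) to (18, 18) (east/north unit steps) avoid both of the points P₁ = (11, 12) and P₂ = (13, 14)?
Number of paths = 5249794620

Inclusion–exclusion. Total paths: C(36, 18) = 9075135300. Through P₁: C(23, 11)·C(13, 7) = 2320165848. Through P₂: C(27, 13)·C(9, 5) = 2527345800. Since P₁ is strictly southwest of P₂, a monotone path through both must visit P₁ then P₂; paths through both = C(23, 11)·C(4, 2)·C(9, 5) = 1022170968. Avoid both = 9075135300 − 2320165848 − 2527345800 + 1022170968 = 5249794620.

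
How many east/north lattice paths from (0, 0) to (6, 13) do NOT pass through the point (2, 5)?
Number of paths = 16737

Total paths from (0, 0) to (6, 13): C(19, 6) = 27132. Paths through (2, 5): (paths (0, 0) → (2, 5)) × (paths (2, 5) → (6, 13)) = C(7, 2) · C(12, 4) = 21 · 495 = 10395. Avoidance count = 27132 − 10395 = 16737.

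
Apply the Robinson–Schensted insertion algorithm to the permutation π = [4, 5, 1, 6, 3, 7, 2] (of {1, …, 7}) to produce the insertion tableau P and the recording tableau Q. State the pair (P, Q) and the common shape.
P = [1, 2, 6, 7] / [3, 5] / [4];  Q = [1, 2, 4, 6] / [3, 5] / [7];  common shape = (4, 2, 1)

Row-insert the values π_1, π_2, … into P one at a time, bumping the leftmost entry strictly greater than the inserted value down to the next row. The recording tableau Q records, in position (i, j), the step at which that cell was added to P.
  Insert 4 (step 1): P = [4];  Q = [1]
  Insert 5 (step 2): P = [4, 5];  Q = [1, 2]
  Insert 1 (step 3): P = [1, 5] / [4];  Q = [1, 2] / [3]
  Insert 6 (step 4): P = [1, 5, 6] / [4];  Q = [1, 2, 4] / [3]
  Insert 3 (step 5): P = [1, 3, 6] / [4, 5];  Q = [1, 2, 4] / [3, 5]
  Insert 7 (step 6): P = [1, 3, 6, 7] / [4, 5];  Q = [1, 2, 4, 6] / [3, 5]
  Insert 2 (step 7): P = [1, 2, 6, 7] / [3, 5] / [4];  Q = [1, 2, 4, 6] / [3, 5] / [7]
Final shape: (4, 2, 1).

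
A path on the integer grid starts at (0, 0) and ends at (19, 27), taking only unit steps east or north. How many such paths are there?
Number of paths = 4154246671960

A monotone lattice path from (0, 0) to (19, 27) consists of 19 east steps and 27 north steps in some order, so it is determined by which 19 of the 46 steps are east. The count is C(46, 19) = 4154246671960.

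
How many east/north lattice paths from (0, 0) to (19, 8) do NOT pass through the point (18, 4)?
Number of paths = 2183500

Total paths from (0, 0) to (19, 8): C(27, 19) = 2220075. Paths through (18, 4): (paths (0, 0) → (18, 4)) × (paths (18, 4) → (19, 8)) = C(22, 18) · C(5, 1) = 7315 · 5 = 36575. Avoidance count = 2220075 − 36575 = 2183500.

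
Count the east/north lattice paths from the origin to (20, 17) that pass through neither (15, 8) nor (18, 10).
Number of paths = 14627841162

Inclusion–exclusion. Total paths: C(37, 20) = 15905368710. Through P₁: C(23, 15)·C(14, 5) = 981608628. Through P₂: C(28, 18)·C(9, 2) = 472431960. Since P₁ is strictly southwest of P₂, a monotone path through both must visit P₁ then P₂; paths through both = C(23, 15)·C(5, 3)·C(9, 2) = 176513040. Avoid both = 15905368710 − 981608628 − 472431960 + 176513040 = 14627841162.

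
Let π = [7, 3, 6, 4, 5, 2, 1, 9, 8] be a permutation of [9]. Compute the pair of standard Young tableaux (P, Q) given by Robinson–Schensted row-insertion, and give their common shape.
P = [1, 4, 5, 8] / [2, 9] / [3] / [6] / [7];  Q = [1, 3, 5, 8] / [2, 9] / [4] / [6] / [7];  common shape = (4, 2, 1, 1, 1)

Row-insert the values π_1, π_2, … into P one at a time, bumping the leftmost entry strictly greater than the inserted value down to the next row. The recording tableau Q records, in position (i, j), the step at which that cell was added to P.
  Insert 7 (step 1): P = [7];  Q = [1]
  Insert 3 (step 2): P = [3] / [7];  Q = [1] / [2]
  Insert 6 (step 3): P = [3, 6] / [7];  Q = [1, 3] / [2]
  Insert 4 (step 4): P = [3, 4] / [6] / [7];  Q = [1, 3] / [2] / [4]
  Insert 5 (step 5): P = [3, 4, 5] / [6] / [7];  Q = [1, 3, 5] / [2] / [4]
  Insert 2 (step 6): P = [2, 4, 5] / [3] / [6] / [7];  Q = [1, 3, 5] / [2] / [4] / [6]
  Insert 1 (step 7): P = [1, 4, 5] / [2] / [3] / [6] / [7];  Q = [1, 3, 5] / [2] / [4] / [6] / [7]
  Insert 9 (step 8): P = [1, 4, 5, 9] / [2] / [3] / [6] / [7];  Q = [1, 3, 5, 8] / [2] / [4] / [6] / [7]
  Insert 8 (step 9): P = [1, 4, 5, 8] / [2, 9] / [3] / [6] / [7];  Q = [1, 3, 5, 8] / [2, 9] / [4] / [6] / [7]
Final shape: (4, 2, 1, 1, 1).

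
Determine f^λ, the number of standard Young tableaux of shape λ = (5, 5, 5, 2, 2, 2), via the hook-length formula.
# SYT of shape (5, 5, 5, 2, 2, 2) = 113163050

Hook-length formula: f^λ = n! / Π hook(c), product over all cells c of the Young diagram. For λ = (5, 5, 5, 2, 2, 2), n = 21 boxes. Hook lengths by row (left-to-right, top-to-bottom): [10, 9, 5, 4, 3]; [9, 8, 4, 3, 2]; [8, 7, 3, 2, 1]; [4, 3]; [3, 2]; [2, 1]. Product of hooks = 451480780800. So f^λ = 21! / 451480780800 = 51090942171709440000 / 451480780800 = 113163050.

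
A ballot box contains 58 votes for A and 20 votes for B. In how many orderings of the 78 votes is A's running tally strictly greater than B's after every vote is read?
Strict-lead orderings = 964724779800352340

Total orderings of the 78 votes with 58 for A: C(78, 58) = 1980224548011249540. By the Bertrand ballot formula (Cycle Lemma / reflection principle), the number of orderings in which A is strictly ahead of B throughout is (p − q)/(p + q) · C(p + q, p) = (58 − 20)/(58 + 20) · 1980224548011249540 = 964724779800352340.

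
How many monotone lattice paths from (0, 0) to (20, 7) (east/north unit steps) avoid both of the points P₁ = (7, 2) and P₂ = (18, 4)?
Number of paths = 534512

Inclusion–exclusion. Total paths: C(27, 20) = 888030. Through P₁: C(9, 7)·C(18, 13) = 308448. Through P₂: C(22, 18)·C(5, 2) = 73150. Since P₁ is strictly southwest of P₂, a monotone path through both must visit P₁ then P₂; paths through both = C(9, 7)·C(13, 11)·C(5, 2) = 28080. Avoid both = 888030 − 308448 − 73150 + 28080 = 534512.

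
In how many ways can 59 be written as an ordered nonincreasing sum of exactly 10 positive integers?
p(59, 10 parts) = 55494

Partitions of n into exactly k parts are in bijection with partitions of n − k into at most k parts (subtract 1 from each part). So p(59, exactly 10) = p(49, parts ≤ 10). Computing via the recurrence p(m, j) = p(m, j−1) + p(m−j, j) gives 55494.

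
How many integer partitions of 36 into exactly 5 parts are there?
p(36, 5 parts) = 748

Partitions of n into exactly k parts are in bijection with partitions of n − k into at most k parts (subtract 1 from each part). So p(36, exactly 5) = p(31, parts ≤ 5). Computing via the recurrence p(m, j) = p(m, j−1) + p(m−j, j) gives 748.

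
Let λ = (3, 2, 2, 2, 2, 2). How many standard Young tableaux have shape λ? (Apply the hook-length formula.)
# SYT of shape (3, 2, 2, 2, 2, 2) = 1287

Hook-length formula: f^λ = n! / Π hook(c), product over all cells c of the Young diagram. For λ = (3, 2, 2, 2, 2, 2), n = 13 boxes. Hook lengths by row (left-to-right, top-to-bottom): [8, 7, 1]; [6, 5]; [5, 4]; [4, 3]; [3, 2]; [2, 1]. Product of hooks = 4838400. So f^λ = 13! / 4838400 = 6227020800 / 4838400 = 1287.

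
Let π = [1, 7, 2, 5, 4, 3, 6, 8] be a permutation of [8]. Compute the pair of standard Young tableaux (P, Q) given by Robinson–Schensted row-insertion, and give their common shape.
P = [1, 2, 3, 6, 8] / [4] / [5] / [7];  Q = [1, 2, 4, 7, 8] / [3] / [5] / [6];  common shape = (5, 1, 1, 1)

Row-insert the values π_1, π_2, … into P one at a time, bumping the leftmost entry strictly greater than the inserted value down to the next row. The recording tableau Q records, in position (i, j), the step at which that cell was added to P.
  Insert 1 (step 1): P = [1];  Q = [1]
  Insert 7 (step 2): P = [1, 7];  Q = [1, 2]
  Insert 2 (step 3): P = [1, 2] / [7];  Q = [1, 2] / [3]
  Insert 5 (step 4): P = [1, 2, 5] / [7];  Q = [1, 2, 4] / [3]
  Insert 4 (step 5): P = [1, 2, 4] / [5] / [7];  Q = [1, 2, 4] / [3] / [5]
  Insert 3 (step 6): P = [1, 2, 3] / [4] / [5] / [7];  Q = [1, 2, 4] / [3] / [5] / [6]
  Insert 6 (step 7): P = [1, 2, 3, 6] / [4] / [5] / [7];  Q = [1, 2, 4, 7] / [3] / [5] / [6]
  Insert 8 (step 8): P = [1, 2, 3, 6, 8] / [4] / [5] / [7];  Q = [1, 2, 4, 7, 8] / [3] / [5] / [6]
Final shape: (5, 1, 1, 1).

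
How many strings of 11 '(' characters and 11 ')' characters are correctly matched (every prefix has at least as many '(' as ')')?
C_11 = 58786

These balanced parentheses are counted by the Catalan number C_n = (1/(n + 1)) · C(2n, n). For n = 11: C_11 = (1/12) · C(22, 11) = 705432/12 = 58786.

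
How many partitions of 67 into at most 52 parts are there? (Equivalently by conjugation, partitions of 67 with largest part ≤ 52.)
p(67, parts ≤ 52) = 2679181

Use the recurrence p(n, m) = p(n, m−1) + p(n−m, m): either the largest part is < m (count p(n, m−1)) or the largest part is exactly m (remove one copy of m, count p(n−m, m)). With p(0, ·) = 1 this gives p(67, parts ≤ 52) = 2679181. (By conjugating Young diagrams, this also counts partitions of 67 into at most 52 parts.)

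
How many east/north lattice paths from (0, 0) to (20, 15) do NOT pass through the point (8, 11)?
Number of paths = 3110383920

Total paths from (0, 0) to (20, 15): C(35, 20) = 3247943160. Paths through (8, 11): (paths (0, 0) → (8, 11)) × (paths (8, 11) → (20, 15)) = C(19, 8) · C(16, 12) = 75582 · 1820 = 137559240. Avoidance count = 3247943160 − 137559240 = 3110383920.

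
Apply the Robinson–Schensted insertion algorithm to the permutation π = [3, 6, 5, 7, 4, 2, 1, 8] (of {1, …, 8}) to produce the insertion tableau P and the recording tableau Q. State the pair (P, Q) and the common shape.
P = [1, 4, 7, 8] / [2] / [3] / [5] / [6];  Q = [1, 2, 4, 8] / [3] / [5] / [6] / [7];  common shape = (4, 1, 1, 1, 1)

Row-insert the values π_1, π_2, … into P one at a time, bumping the leftmost entry strictly greater than the inserted value down to the next row. The recording tableau Q records, in position (i, j), the step at which that cell was added to P.
  Insert 3 (step 1): P = [3];  Q = [1]
  Insert 6 (step 2): P = [3, 6];  Q = [1, 2]
  Insert 5 (step 3): P = [3, 5] / [6];  Q = [1, 2] / [3]
  Insert 7 (step 4): P = [3, 5, 7] / [6];  Q = [1, 2, 4] / [3]
  Insert 4 (step 5): P = [3, 4, 7] / [5] / [6];  Q = [1, 2, 4] / [3] / [5]
  Insert 2 (step 6): P = [2, 4, 7] / [3] / [5] / [6];  Q = [1, 2, 4] / [3] / [5] / [6]
  Insert 1 (step 7): P = [1, 4, 7] / [2] / [3] / [5] / [6];  Q = [1, 2, 4] / [3] / [5] / [6] / [7]
  Insert 8 (step 8): P = [1, 4, 7, 8] / [2] / [3] / [5] / [6];  Q = [1, 2, 4, 8] / [3] / [5] / [6] / [7]
Final shape: (4, 1, 1, 1, 1).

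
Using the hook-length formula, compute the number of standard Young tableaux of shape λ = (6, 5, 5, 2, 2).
# SYT of shape (6, 5, 5, 2, 2) = 55426800

Hook-length formula: f^λ = n! / Π hook(c), product over all cells c of the Young diagram. For λ = (6, 5, 5, 2, 2), n = 20 boxes. Hook lengths by row (left-to-right, top-to-bottom): [10, 9, 6, 5, 4, 1]; [8, 7, 4, 3, 2]; [7, 6, 3, 2, 1]; [3, 2]; [2, 1]. Product of hooks = 43893964800. So f^λ = 20! / 43893964800 = 2432902008176640000 / 43893964800 = 55426800.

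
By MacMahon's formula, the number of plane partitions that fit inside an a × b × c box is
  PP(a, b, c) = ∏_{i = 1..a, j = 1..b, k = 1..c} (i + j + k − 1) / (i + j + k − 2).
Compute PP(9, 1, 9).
PP(9, 1, 9) = 48620

Evaluate the triple product over i = 1..9, j = 1..1, k = 1..9. The factors are (2/1) · (3/2) · (4/3) · (5/4) · (6/5) · (7/6) · (8/7) · (9/8) · … (81 factors total). The numerators and denominators telescope so the product is an integer; carrying out the multiplication exactly gives PP(9, 1, 9) = 48620.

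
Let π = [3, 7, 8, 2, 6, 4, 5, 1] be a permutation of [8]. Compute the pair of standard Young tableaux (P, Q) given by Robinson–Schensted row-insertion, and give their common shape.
P = [1, 4, 5] / [2, 6, 8] / [3] / [7];  Q = [1, 2, 3] / [4, 5, 7] / [6] / [8];  common shape = (3, 3, 1, 1)

Row-insert the values π_1, π_2, … into P one at a time, bumping the leftmost entry strictly greater than the inserted value down to the next row. The recording tableau Q records, in position (i, j), the step at which that cell was added to P.
  Insert 3 (step 1): P = [3];  Q = [1]
  Insert 7 (step 2): P = [3, 7];  Q = [1, 2]
  Insert 8 (step 3): P = [3, 7, 8];  Q = [1, 2, 3]
  Insert 2 (step 4): P = [2, 7, 8] / [3];  Q = [1, 2, 3] / [4]
  Insert 6 (step 5): P = [2, 6, 8] / [3, 7];  Q = [1, 2, 3] / [4, 5]
  Insert 4 (step 6): P = [2, 4, 8] / [3, 6] / [7];  Q = [1, 2, 3] / [4, 5] / [6]
  Insert 5 (step 7): P = [2, 4, 5] / [3, 6, 8] / [7];  Q = [1, 2, 3] / [4, 5, 7] / [6]
  Insert 1 (step 8): P = [1, 4, 5] / [2, 6, 8] / [3] / [7];  Q = [1, 2, 3] / [4, 5, 7] / [6] / [8]
Final shape: (3, 3, 1, 1).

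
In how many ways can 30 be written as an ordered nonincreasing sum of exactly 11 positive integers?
p(30, 11 parts) = 445

Partitions of n into exactly k parts are in bijection with partitions of n − k into at most k parts (subtract 1 from each part). So p(30, exactly 11) = p(19, parts ≤ 11). Computing via the recurrence p(m, j) = p(m, j−1) + p(m−j, j) gives 445.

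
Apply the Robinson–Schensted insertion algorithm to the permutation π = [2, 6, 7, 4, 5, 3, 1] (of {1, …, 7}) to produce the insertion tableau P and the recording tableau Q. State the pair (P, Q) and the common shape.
P = [1, 3, 5] / [2, 7] / [4] / [6];  Q = [1, 2, 3] / [4, 5] / [6] / [7];  common shape = (3, 2, 1, 1)

Row-insert the values π_1, π_2, … into P one at a time, bumping the leftmost entry strictly greater than the inserted value down to the next row. The recording tableau Q records, in position (i, j), the step at which that cell was added to P.
  Insert 2 (step 1): P = [2];  Q = [1]
  Insert 6 (step 2): P = [2, 6];  Q = [1, 2]
  Insert 7 (step 3): P = [2, 6, 7];  Q = [1, 2, 3]
  Insert 4 (step 4): P = [2, 4, 7] / [6];  Q = [1, 2, 3] / [4]
  Insert 5 (step 5): P = [2, 4, 5] / [6, 7];  Q = [1, 2, 3] / [4, 5]
  Insert 3 (step 6): P = [2, 3, 5] / [4, 7] / [6];  Q = [1, 2, 3] / [4, 5] / [6]
  Insert 1 (step 7): P = [1, 3, 5] / [2, 7] / [4] / [6];  Q = [1, 2, 3] / [4, 5] / [6] / [7]
Final shape: (3, 2, 1, 1).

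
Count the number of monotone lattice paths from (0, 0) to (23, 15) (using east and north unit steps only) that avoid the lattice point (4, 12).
Number of paths = 15468483760

Total paths from (0, 0) to (23, 15): C(38, 23) = 15471286560. Paths through (4, 12): (paths (0, 0) → (4, 12)) × (paths (4, 12) → (23, 15)) = C(16, 4) · C(22, 19) = 1820 · 1540 = 2802800. Avoidance count = 15471286560 − 2802800 = 15468483760.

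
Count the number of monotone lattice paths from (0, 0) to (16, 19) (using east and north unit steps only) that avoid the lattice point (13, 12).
Number of paths = 3435892950

Total paths from (0, 0) to (16, 19): C(35, 16) = 4059928950. Paths through (13, 12): (paths (0, 0) → (13, 12)) × (paths (13, 12) → (16, 19)) = C(25, 13) · C(10, 3) = 5200300 · 120 = 624036000. Avoidance count = 4059928950 − 624036000 = 3435892950.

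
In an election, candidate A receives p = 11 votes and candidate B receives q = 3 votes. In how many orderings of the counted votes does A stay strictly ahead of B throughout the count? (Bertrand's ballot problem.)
Strict-lead orderings = 208

Total orderings of the 14 votes with 11 for A: C(14, 11) = 364. By the Bertrand ballot formula (Cycle Lemma / reflection principle), the number of orderings in which A is strictly ahead of B throughout is (p − q)/(p + q) · C(p + q, p) = (11 − 3)/(11 + 3) · 364 = 208.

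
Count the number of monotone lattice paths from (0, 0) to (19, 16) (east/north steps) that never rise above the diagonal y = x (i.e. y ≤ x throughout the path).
Number of paths = 811985790

By the reflection principle (André's argument), the number of monotone paths to (19, 16) with n ≤ m that never go above y = x is C(35, 19) − C(35, 20) = 4059928950 − 3247943160 = 811985790.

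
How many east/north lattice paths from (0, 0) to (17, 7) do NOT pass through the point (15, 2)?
Number of paths = 343248

Total paths from (0, 0) to (17, 7): C(24, 17) = 346104. Paths through (15, 2): (paths (0, 0) → (15, 2)) × (paths (15, 2) → (17, 7)) = C(17, 15) · C(7, 2) = 136 · 21 = 2856. Avoidance count = 346104 − 2856 = 343248.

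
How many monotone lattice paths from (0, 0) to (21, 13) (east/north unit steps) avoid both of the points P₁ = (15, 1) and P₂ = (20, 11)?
Number of paths = 673813935

Inclusion–exclusion. Total paths: C(34, 21) = 927983760. Through P₁: C(16, 15)·C(18, 6) = 297024. Through P₂: C(31, 20)·C(3, 1) = 254016945. Since P₁ is strictly southwest of P₂, a monotone path through both must visit P₁ then P₂; paths through both = C(16, 15)·C(15, 5)·C(3, 1) = 144144. Avoid both = 927983760 − 297024 − 254016945 + 144144 = 673813935.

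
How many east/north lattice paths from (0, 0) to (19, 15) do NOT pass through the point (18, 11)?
Number of paths = 1682981070

Total paths from (0, 0) to (19, 15): C(34, 19) = 1855967520. Paths through (18, 11): (paths (0, 0) → (18, 11)) × (paths (18, 11) → (19, 15)) = C(29, 18) · C(5, 1) = 34597290 · 5 = 172986450. Avoidance count = 1855967520 − 172986450 = 1682981070.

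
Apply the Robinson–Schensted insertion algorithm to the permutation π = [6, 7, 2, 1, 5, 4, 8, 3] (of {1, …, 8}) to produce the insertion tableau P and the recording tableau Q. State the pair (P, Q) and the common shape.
P = [1, 3, 8] / [2, 4] / [5, 7] / [6];  Q = [1, 2, 7] / [3, 5] / [4, 6] / [8];  common shape = (3, 2, 2, 1)

Row-insert the values π_1, π_2, … into P one at a time, bumping the leftmost entry strictly greater than the inserted value down to the next row. The recording tableau Q records, in position (i, j), the step at which that cell was added to P.
  Insert 6 (step 1): P = [6];  Q = [1]
  Insert 7 (step 2): P = [6, 7];  Q = [1, 2]
  Insert 2 (step 3): P = [2, 7] / [6];  Q = [1, 2] / [3]
  Insert 1 (step 4): P = [1, 7] / [2] / [6];  Q = [1, 2] / [3] / [4]
  Insert 5 (step 5): P = [1, 5] / [2, 7] / [6];  Q = [1, 2] / [3, 5] / [4]
  Insert 4 (step 6): P = [1, 4] / [2, 5] / [6, 7];  Q = [1, 2] / [3, 5] / [4, 6]
  Insert 8 (step 7): P = [1, 4, 8] / [2, 5] / [6, 7];  Q = [1, 2, 7] / [3, 5] / [4, 6]
  Insert 3 (step 8): P = [1, 3, 8] / [2, 4] / [5, 7] / [6];  Q = [1, 2, 7] / [3, 5] / [4, 6] / [8]
Final shape: (3, 2, 2, 1).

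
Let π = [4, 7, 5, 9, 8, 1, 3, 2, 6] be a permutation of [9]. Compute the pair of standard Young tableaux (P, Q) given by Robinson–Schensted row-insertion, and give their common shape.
P = [1, 2, 6] / [3, 5, 8] / [4, 9] / [7];  Q = [1, 2, 4] / [3, 5, 9] / [6, 7] / [8];  common shape = (3, 3, 2, 1)

Row-insert the values π_1, π_2, … into P one at a time, bumping the leftmost entry strictly greater than the inserted value down to the next row. The recording tableau Q records, in position (i, j), the step at which that cell was added to P.
  Insert 4 (step 1): P = [4];  Q = [1]
  Insert 7 (step 2): P = [4, 7];  Q = [1, 2]
  Insert 5 (step 3): P = [4, 5] / [7];  Q = [1, 2] / [3]
  Insert 9 (step 4): P = [4, 5, 9] / [7];  Q = [1, 2, 4] / [3]
  Insert 8 (step 5): P = [4, 5, 8] / [7, 9];  Q = [1, 2, 4] / [3, 5]
  Insert 1 (step 6): P = [1, 5, 8] / [4, 9] / [7];  Q = [1, 2, 4] / [3, 5] / [6]
  Insert 3 (step 7): P = [1, 3, 8] / [4, 5] / [7, 9];  Q = [1, 2, 4] / [3, 5] / [6, 7]
  Insert 2 (step 8): P = [1, 2, 8] / [3, 5] / [4, 9] / [7];  Q = [1, 2, 4] / [3, 5] / [6, 7] / [8]
  Insert 6 (step 9): P = [1, 2, 6] / [3, 5, 8] / [4, 9] / [7];  Q = [1, 2, 4] / [3, 5, 9] / [6, 7] / [8]
Final shape: (3, 3, 2, 1).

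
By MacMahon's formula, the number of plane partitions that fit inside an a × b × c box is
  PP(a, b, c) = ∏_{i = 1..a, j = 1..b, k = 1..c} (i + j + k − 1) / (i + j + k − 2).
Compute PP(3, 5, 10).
PP(3, 5, 10) = 644195552

Evaluate the triple product over i = 1..3, j = 1..5, k = 1..10. The factors are (2/1) · (3/2) · (4/3) · (5/4) · (6/5) · (7/6) · (8/7) · (9/8) · … (150 factors total). The numerators and denominators telescope so the product is an integer; carrying out the multiplication exactly gives PP(3, 5, 10) = 644195552.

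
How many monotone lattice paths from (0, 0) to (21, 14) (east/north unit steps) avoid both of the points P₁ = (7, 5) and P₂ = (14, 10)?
Number of paths = 1232527560

Inclusion–exclusion. Total paths: C(35, 21) = 2319959400. Through P₁: C(12, 7)·C(23, 14) = 647214480. Through P₂: C(24, 14)·C(11, 7) = 647214480. Since P₁ is strictly southwest of P₂, a monotone path through both must visit P₁ then P₂; paths through both = C(12, 7)·C(12, 7)·C(11, 7) = 206997120. Avoid both = 2319959400 − 647214480 − 647214480 + 206997120 = 1232527560.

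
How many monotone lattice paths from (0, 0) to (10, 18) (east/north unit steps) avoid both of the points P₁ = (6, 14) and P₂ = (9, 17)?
Number of paths = 5711210

Inclusion–exclusion. Total paths: C(28, 10) = 13123110. Through P₁: C(20, 6)·C(8, 4) = 2713200. Through P₂: C(26, 9)·C(2, 1) = 6249100. Since P₁ is strictly southwest of P₂, a monotone path through both must visit P₁ then P₂; paths through both = C(20, 6)·C(6, 3)·C(2, 1) = 1550400. Avoid both = 13123110 − 2713200 − 6249100 + 1550400 = 5711210.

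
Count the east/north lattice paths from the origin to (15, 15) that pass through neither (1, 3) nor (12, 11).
Number of paths = 79745470

Inclusion–exclusion. Total paths: C(30, 15) = 155117520. Through P₁: C(4, 1)·C(26, 14) = 38630800. Through P₂: C(23, 12)·C(7, 3) = 47322730. Since P₁ is strictly southwest of P₂, a monotone path through both must visit P₁ then P₂; paths through both = C(4, 1)·C(19, 11)·C(7, 3) = 10581480. Avoid both = 155117520 − 38630800 − 47322730 + 10581480 = 79745470.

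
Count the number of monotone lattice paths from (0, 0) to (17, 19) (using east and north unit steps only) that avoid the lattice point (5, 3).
Number of paths = 6893878320

Total paths from (0, 0) to (17, 19): C(36, 17) = 8597496600. Paths through (5, 3): (paths (0, 0) → (5, 3)) × (paths (5, 3) → (17, 19)) = C(8, 5) · C(28, 12) = 56 · 30421755 = 1703618280. Avoidance count = 8597496600 − 1703618280 = 6893878320.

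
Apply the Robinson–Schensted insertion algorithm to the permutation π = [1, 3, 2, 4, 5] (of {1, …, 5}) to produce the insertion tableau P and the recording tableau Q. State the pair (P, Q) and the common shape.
P = [1, 2, 4, 5] / [3];  Q = [1, 2, 4, 5] / [3];  common shape = (4, 1)

Row-insert the values π_1, π_2, … into P one at a time, bumping the leftmost entry strictly greater than the inserted value down to the next row. The recording tableau Q records, in position (i, j), the step at which that cell was added to P.
  Insert 1 (step 1): P = [1];  Q = [1]
  Insert 3 (step 2): P = [1, 3];  Q = [1, 2]
  Insert 2 (step 3): P = [1, 2] / [3];  Q = [1, 2] / [3]
  Insert 4 (step 4): P = [1, 2, 4] / [3];  Q = [1, 2, 4] / [3]
  Insert 5 (step 5): P = [1, 2, 4, 5] / [3];  Q = [1, 2, 4, 5] / [3]
Final shape: (4, 1).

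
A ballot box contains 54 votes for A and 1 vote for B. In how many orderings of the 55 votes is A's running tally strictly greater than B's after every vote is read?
Strict-lead orderings = 53

Total orderings of the 55 votes with 54 for A: C(55, 54) = 55. By the Bertrand ballot formula (Cycle Lemma / reflection principle), the number of orderings in which A is strictly ahead of B throughout is (p − q)/(p + q) · C(p + q, p) = (54 − 1)/(54 + 1) · 55 = 53.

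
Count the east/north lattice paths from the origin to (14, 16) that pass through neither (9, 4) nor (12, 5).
Number of paths = 140738671

Inclusion–exclusion. Total paths: C(30, 14) = 145422675. Through P₁: C(13, 9)·C(17, 5) = 4424420. Through P₂: C(17, 12)·C(13, 2) = 482664. Since P₁ is strictly southwest of P₂, a monotone path through both must visit P₁ then P₂; paths through both = C(13, 9)·C(4, 3)·C(13, 2) = 223080. Avoid both = 145422675 − 4424420 − 482664 + 223080 = 140738671.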